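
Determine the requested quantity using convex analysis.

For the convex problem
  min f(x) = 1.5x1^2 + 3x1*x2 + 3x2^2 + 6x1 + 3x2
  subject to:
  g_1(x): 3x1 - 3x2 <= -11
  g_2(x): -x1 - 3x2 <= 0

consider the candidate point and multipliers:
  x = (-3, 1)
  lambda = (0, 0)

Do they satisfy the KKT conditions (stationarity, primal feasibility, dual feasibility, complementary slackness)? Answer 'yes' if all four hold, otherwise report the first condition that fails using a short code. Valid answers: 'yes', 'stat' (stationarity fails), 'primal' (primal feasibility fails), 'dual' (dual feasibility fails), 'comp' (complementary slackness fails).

Gradient of f: grad f(x) = Q x + c = (0, 0)
Constraint values g_i(x) = a_i^T x - b_i:
  g_1((-3, 1)) = -1
  g_2((-3, 1)) = 0
Stationarity residual: grad f(x) + sum_i lambda_i a_i = (0, 0)
  -> stationarity OK
Primal feasibility (all g_i <= 0): OK
Dual feasibility (all lambda_i >= 0): OK
Complementary slackness (lambda_i * g_i(x) = 0 for all i): OK

Verdict: yes, KKT holds.

yes


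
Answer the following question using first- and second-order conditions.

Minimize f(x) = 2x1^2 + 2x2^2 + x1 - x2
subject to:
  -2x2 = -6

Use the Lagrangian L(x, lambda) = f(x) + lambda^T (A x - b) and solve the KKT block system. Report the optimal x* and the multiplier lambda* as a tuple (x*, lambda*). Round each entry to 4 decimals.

Form the Lagrangian:
  L(x, lambda) = (1/2) x^T Q x + c^T x + lambda^T (A x - b)
Stationarity (grad_x L = 0): Q x + c + A^T lambda = 0.
Primal feasibility: A x = b.

This gives the KKT block system:
  [ Q   A^T ] [ x     ]   [-c ]
  [ A    0  ] [ lambda ] = [ b ]

Solving the linear system:
  x*      = (-0.25, 3)
  lambda* = (5.5)
  f(x*)   = 14.875

x* = (-0.25, 3), lambda* = (5.5)


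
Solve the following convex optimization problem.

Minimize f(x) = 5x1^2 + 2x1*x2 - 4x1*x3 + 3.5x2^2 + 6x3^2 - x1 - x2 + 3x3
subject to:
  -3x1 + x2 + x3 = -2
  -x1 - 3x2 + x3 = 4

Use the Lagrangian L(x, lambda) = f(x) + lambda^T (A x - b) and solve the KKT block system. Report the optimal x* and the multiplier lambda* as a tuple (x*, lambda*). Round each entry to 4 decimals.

Form the Lagrangian:
  L(x, lambda) = (1/2) x^T Q x + c^T x + lambda^T (A x - b)
Stationarity (grad_x L = 0): Q x + c + A^T lambda = 0.
Primal feasibility: A x = b.

This gives the KKT block system:
  [ Q   A^T ] [ x     ]   [-c ]
  [ A    0  ] [ lambda ] = [ b ]

Solving the linear system:
  x*      = (0.2218, -1.3891, 0.0545)
  lambda* = (0.4945, -3.2618)
  f(x*)   = 7.6836

x* = (0.2218, -1.3891, 0.0545), lambda* = (0.4945, -3.2618)


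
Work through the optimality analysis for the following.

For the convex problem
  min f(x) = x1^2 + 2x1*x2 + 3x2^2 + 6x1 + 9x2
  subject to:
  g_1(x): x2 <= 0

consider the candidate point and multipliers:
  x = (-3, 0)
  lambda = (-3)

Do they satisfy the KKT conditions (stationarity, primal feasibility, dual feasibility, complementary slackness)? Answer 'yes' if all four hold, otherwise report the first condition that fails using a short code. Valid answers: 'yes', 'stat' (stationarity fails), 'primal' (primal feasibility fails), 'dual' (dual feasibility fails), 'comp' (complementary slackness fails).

Gradient of f: grad f(x) = Q x + c = (0, 3)
Constraint values g_i(x) = a_i^T x - b_i:
  g_1((-3, 0)) = 0
Stationarity residual: grad f(x) + sum_i lambda_i a_i = (0, 0)
  -> stationarity OK
Primal feasibility (all g_i <= 0): OK
Dual feasibility (all lambda_i >= 0): FAILS
Complementary slackness (lambda_i * g_i(x) = 0 for all i): OK

Verdict: the first failing condition is dual_feasibility -> dual.

dual


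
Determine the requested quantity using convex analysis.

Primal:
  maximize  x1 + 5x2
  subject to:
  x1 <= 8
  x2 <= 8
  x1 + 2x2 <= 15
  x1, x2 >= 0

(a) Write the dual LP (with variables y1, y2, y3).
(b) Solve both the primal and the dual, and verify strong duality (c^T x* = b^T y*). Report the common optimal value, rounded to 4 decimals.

The standard primal-dual pair for 'max c^T x s.t. A x <= b, x >= 0' is:
  Dual:  min b^T y  s.t.  A^T y >= c,  y >= 0.

So the dual LP is:
  minimize  8y1 + 8y2 + 15y3
  subject to:
    y1 + y3 >= 1
    y2 + 2y3 >= 5
    y1, y2, y3 >= 0

Solving the primal: x* = (0, 7.5).
  primal value c^T x* = 37.5.
Solving the dual: y* = (0, 0, 2.5).
  dual value b^T y* = 37.5.
Strong duality: c^T x* = b^T y*. Confirmed.

37.5


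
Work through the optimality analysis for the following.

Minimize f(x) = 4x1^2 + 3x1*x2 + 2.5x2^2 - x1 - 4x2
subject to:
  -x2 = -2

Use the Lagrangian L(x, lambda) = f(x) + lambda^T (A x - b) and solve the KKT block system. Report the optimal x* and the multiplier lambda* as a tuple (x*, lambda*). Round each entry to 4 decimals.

Form the Lagrangian:
  L(x, lambda) = (1/2) x^T Q x + c^T x + lambda^T (A x - b)
Stationarity (grad_x L = 0): Q x + c + A^T lambda = 0.
Primal feasibility: A x = b.

This gives the KKT block system:
  [ Q   A^T ] [ x     ]   [-c ]
  [ A    0  ] [ lambda ] = [ b ]

Solving the linear system:
  x*      = (-0.625, 2)
  lambda* = (4.125)
  f(x*)   = 0.4375

x* = (-0.625, 2), lambda* = (4.125)


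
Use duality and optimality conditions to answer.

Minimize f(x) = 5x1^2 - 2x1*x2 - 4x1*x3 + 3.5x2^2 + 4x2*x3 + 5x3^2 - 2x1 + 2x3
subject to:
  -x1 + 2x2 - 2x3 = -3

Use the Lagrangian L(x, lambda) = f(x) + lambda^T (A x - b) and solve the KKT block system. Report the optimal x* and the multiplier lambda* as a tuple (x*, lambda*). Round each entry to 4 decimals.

Form the Lagrangian:
  L(x, lambda) = (1/2) x^T Q x + c^T x + lambda^T (A x - b)
Stationarity (grad_x L = 0): Q x + c + A^T lambda = 0.
Primal feasibility: A x = b.

This gives the KKT block system:
  [ Q   A^T ] [ x     ]   [-c ]
  [ A    0  ] [ lambda ] = [ b ]

Solving the linear system:
  x*      = (0.4661, -0.6776, 0.5893)
  lambda* = (1.6591)
  f(x*)   = 2.6119

x* = (0.4661, -0.6776, 0.5893), lambda* = (1.6591)


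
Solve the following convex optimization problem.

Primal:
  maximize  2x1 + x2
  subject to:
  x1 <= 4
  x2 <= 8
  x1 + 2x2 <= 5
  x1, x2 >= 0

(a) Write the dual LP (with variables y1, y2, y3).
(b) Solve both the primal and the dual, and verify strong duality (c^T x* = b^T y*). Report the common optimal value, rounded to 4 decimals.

The standard primal-dual pair for 'max c^T x s.t. A x <= b, x >= 0' is:
  Dual:  min b^T y  s.t.  A^T y >= c,  y >= 0.

So the dual LP is:
  minimize  4y1 + 8y2 + 5y3
  subject to:
    y1 + y3 >= 2
    y2 + 2y3 >= 1
    y1, y2, y3 >= 0

Solving the primal: x* = (4, 0.5).
  primal value c^T x* = 8.5.
Solving the dual: y* = (1.5, 0, 0.5).
  dual value b^T y* = 8.5.
Strong duality: c^T x* = b^T y*. Confirmed.

8.5


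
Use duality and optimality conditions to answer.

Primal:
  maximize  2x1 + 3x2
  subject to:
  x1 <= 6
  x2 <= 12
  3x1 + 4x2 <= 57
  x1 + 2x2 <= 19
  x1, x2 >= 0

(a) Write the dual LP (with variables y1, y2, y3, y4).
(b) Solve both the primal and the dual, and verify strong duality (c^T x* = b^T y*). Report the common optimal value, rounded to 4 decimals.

The standard primal-dual pair for 'max c^T x s.t. A x <= b, x >= 0' is:
  Dual:  min b^T y  s.t.  A^T y >= c,  y >= 0.

So the dual LP is:
  minimize  6y1 + 12y2 + 57y3 + 19y4
  subject to:
    y1 + 3y3 + y4 >= 2
    y2 + 4y3 + 2y4 >= 3
    y1, y2, y3, y4 >= 0

Solving the primal: x* = (6, 6.5).
  primal value c^T x* = 31.5.
Solving the dual: y* = (0.5, 0, 0, 1.5).
  dual value b^T y* = 31.5.
Strong duality: c^T x* = b^T y*. Confirmed.

31.5


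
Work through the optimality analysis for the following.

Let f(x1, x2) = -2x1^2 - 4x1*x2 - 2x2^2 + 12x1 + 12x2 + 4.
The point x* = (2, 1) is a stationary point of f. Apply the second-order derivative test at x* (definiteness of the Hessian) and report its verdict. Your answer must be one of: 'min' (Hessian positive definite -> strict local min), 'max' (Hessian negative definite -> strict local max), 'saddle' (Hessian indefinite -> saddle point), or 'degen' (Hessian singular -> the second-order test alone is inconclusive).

Compute the Hessian H = grad^2 f:
  H = [[-4, -4], [-4, -4]]
Verify stationarity: grad f(x*) = H x* + g = (0, 0).
Eigenvalues of H: -8, 0.
H has a zero eigenvalue (singular; negative semidefinite but not definite), so H is neither positive definite, negative definite, nor indefinite. The second-order test alone is inconclusive -> degen.
(Indeed, f is constant along the null direction of H through x*, so x* is not a strict local extremum.)

degen


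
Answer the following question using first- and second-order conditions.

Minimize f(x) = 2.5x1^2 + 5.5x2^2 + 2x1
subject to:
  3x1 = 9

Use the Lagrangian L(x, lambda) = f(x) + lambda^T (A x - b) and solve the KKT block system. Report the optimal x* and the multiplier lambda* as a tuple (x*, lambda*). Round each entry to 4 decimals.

Form the Lagrangian:
  L(x, lambda) = (1/2) x^T Q x + c^T x + lambda^T (A x - b)
Stationarity (grad_x L = 0): Q x + c + A^T lambda = 0.
Primal feasibility: A x = b.

This gives the KKT block system:
  [ Q   A^T ] [ x     ]   [-c ]
  [ A    0  ] [ lambda ] = [ b ]

Solving the linear system:
  x*      = (3, 0)
  lambda* = (-5.6667)
  f(x*)   = 28.5

x* = (3, 0), lambda* = (-5.6667)


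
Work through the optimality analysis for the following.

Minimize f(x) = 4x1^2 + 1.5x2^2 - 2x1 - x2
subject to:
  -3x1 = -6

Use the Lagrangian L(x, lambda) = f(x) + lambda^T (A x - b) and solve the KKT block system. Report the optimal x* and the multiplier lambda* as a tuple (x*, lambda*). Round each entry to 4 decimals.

Form the Lagrangian:
  L(x, lambda) = (1/2) x^T Q x + c^T x + lambda^T (A x - b)
Stationarity (grad_x L = 0): Q x + c + A^T lambda = 0.
Primal feasibility: A x = b.

This gives the KKT block system:
  [ Q   A^T ] [ x     ]   [-c ]
  [ A    0  ] [ lambda ] = [ b ]

Solving the linear system:
  x*      = (2, 0.3333)
  lambda* = (4.6667)
  f(x*)   = 11.8333

x* = (2, 0.3333), lambda* = (4.6667)


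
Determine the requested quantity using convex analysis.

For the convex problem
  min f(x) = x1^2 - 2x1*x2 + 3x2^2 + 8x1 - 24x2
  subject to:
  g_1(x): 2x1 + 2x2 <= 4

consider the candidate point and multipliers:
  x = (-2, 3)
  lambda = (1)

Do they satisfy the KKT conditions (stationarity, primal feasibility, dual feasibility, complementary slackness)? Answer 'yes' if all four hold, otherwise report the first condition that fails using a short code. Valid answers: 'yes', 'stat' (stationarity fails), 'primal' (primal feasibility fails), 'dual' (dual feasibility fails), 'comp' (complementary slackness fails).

Gradient of f: grad f(x) = Q x + c = (-2, -2)
Constraint values g_i(x) = a_i^T x - b_i:
  g_1((-2, 3)) = -2
Stationarity residual: grad f(x) + sum_i lambda_i a_i = (0, 0)
  -> stationarity OK
Primal feasibility (all g_i <= 0): OK
Dual feasibility (all lambda_i >= 0): OK
Complementary slackness (lambda_i * g_i(x) = 0 for all i): FAILS

Verdict: the first failing condition is complementary_slackness -> comp.

comp


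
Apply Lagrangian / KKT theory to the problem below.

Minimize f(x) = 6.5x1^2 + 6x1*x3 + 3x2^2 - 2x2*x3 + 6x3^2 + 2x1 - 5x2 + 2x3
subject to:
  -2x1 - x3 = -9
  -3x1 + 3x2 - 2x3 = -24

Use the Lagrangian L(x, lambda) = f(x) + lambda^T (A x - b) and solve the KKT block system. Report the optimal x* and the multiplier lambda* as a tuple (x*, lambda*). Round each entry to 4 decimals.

Form the Lagrangian:
  L(x, lambda) = (1/2) x^T Q x + c^T x + lambda^T (A x - b)
Stationarity (grad_x L = 0): Q x + c + A^T lambda = 0.
Primal feasibility: A x = b.

This gives the KKT block system:
  [ Q   A^T ] [ x     ]   [-c ]
  [ A    0  ] [ lambda ] = [ b ]

Solving the linear system:
  x*      = (4.581, -3.527, -0.1619)
  lambda* = (17.3714, 8.6127)
  f(x*)   = 194.7603

x* = (4.581, -3.527, -0.1619), lambda* = (17.3714, 8.6127)


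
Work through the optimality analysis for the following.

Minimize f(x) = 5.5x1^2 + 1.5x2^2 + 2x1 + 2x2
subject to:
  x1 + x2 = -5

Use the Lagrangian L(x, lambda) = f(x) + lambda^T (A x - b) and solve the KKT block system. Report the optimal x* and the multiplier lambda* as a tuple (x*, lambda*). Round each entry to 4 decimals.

Form the Lagrangian:
  L(x, lambda) = (1/2) x^T Q x + c^T x + lambda^T (A x - b)
Stationarity (grad_x L = 0): Q x + c + A^T lambda = 0.
Primal feasibility: A x = b.

This gives the KKT block system:
  [ Q   A^T ] [ x     ]   [-c ]
  [ A    0  ] [ lambda ] = [ b ]

Solving the linear system:
  x*      = (-1.0714, -3.9286)
  lambda* = (9.7857)
  f(x*)   = 19.4643

x* = (-1.0714, -3.9286), lambda* = (9.7857)


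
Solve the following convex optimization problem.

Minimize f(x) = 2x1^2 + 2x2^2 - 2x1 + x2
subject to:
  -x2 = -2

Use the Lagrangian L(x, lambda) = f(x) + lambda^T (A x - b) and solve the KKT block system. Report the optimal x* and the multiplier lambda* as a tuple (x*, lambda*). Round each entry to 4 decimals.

Form the Lagrangian:
  L(x, lambda) = (1/2) x^T Q x + c^T x + lambda^T (A x - b)
Stationarity (grad_x L = 0): Q x + c + A^T lambda = 0.
Primal feasibility: A x = b.

This gives the KKT block system:
  [ Q   A^T ] [ x     ]   [-c ]
  [ A    0  ] [ lambda ] = [ b ]

Solving the linear system:
  x*      = (0.5, 2)
  lambda* = (9)
  f(x*)   = 9.5

x* = (0.5, 2), lambda* = (9)


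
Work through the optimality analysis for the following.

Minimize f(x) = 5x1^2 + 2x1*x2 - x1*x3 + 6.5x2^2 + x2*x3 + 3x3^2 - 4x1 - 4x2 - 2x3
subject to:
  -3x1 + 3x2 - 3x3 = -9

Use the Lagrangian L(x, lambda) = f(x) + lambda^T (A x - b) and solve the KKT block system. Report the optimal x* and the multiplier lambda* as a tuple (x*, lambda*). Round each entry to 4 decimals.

Form the Lagrangian:
  L(x, lambda) = (1/2) x^T Q x + c^T x + lambda^T (A x - b)
Stationarity (grad_x L = 0): Q x + c + A^T lambda = 0.
Primal feasibility: A x = b.

This gives the KKT block system:
  [ Q   A^T ] [ x     ]   [-c ]
  [ A    0  ] [ lambda ] = [ b ]

Solving the linear system:
  x*      = (1.1491, -0.386, 1.4649)
  lambda* = (1.7515)
  f(x*)   = 4.8904

x* = (1.1491, -0.386, 1.4649), lambda* = (1.7515)


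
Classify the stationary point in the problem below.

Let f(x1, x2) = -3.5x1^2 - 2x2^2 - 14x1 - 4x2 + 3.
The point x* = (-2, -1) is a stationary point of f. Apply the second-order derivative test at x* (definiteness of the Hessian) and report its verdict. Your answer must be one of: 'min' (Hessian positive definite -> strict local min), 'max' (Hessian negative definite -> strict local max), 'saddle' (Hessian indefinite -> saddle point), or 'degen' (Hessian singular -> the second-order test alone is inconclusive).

Compute the Hessian H = grad^2 f:
  H = [[-7, 0], [0, -4]]
Verify stationarity: grad f(x*) = H x* + g = (0, 0).
Eigenvalues of H: -7, -4.
Both eigenvalues < 0, so H is negative definite -> x* is a strict local max.

max


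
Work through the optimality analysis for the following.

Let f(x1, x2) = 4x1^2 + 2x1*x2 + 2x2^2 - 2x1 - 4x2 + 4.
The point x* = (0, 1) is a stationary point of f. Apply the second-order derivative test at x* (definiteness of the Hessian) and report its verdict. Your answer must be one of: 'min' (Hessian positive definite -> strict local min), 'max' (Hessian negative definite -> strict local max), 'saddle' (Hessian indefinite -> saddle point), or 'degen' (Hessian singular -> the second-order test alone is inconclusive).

Compute the Hessian H = grad^2 f:
  H = [[8, 2], [2, 4]]
Verify stationarity: grad f(x*) = H x* + g = (0, 0).
Eigenvalues of H: 3.1716, 8.8284.
Both eigenvalues > 0, so H is positive definite -> x* is a strict local min.

min


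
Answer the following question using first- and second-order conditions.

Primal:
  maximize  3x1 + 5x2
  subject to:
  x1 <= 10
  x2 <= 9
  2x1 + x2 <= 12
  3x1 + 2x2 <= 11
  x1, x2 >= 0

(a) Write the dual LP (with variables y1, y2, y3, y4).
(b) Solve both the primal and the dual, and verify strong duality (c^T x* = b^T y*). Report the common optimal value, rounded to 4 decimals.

The standard primal-dual pair for 'max c^T x s.t. A x <= b, x >= 0' is:
  Dual:  min b^T y  s.t.  A^T y >= c,  y >= 0.

So the dual LP is:
  minimize  10y1 + 9y2 + 12y3 + 11y4
  subject to:
    y1 + 2y3 + 3y4 >= 3
    y2 + y3 + 2y4 >= 5
    y1, y2, y3, y4 >= 0

Solving the primal: x* = (0, 5.5).
  primal value c^T x* = 27.5.
Solving the dual: y* = (0, 0, 0, 2.5).
  dual value b^T y* = 27.5.
Strong duality: c^T x* = b^T y*. Confirmed.

27.5


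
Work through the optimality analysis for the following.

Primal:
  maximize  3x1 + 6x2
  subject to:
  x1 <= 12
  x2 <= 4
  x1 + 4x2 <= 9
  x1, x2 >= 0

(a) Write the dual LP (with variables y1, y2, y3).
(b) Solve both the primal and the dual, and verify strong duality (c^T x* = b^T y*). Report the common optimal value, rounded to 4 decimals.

The standard primal-dual pair for 'max c^T x s.t. A x <= b, x >= 0' is:
  Dual:  min b^T y  s.t.  A^T y >= c,  y >= 0.

So the dual LP is:
  minimize  12y1 + 4y2 + 9y3
  subject to:
    y1 + y3 >= 3
    y2 + 4y3 >= 6
    y1, y2, y3 >= 0

Solving the primal: x* = (9, 0).
  primal value c^T x* = 27.
Solving the dual: y* = (0, 0, 3).
  dual value b^T y* = 27.
Strong duality: c^T x* = b^T y*. Confirmed.

27


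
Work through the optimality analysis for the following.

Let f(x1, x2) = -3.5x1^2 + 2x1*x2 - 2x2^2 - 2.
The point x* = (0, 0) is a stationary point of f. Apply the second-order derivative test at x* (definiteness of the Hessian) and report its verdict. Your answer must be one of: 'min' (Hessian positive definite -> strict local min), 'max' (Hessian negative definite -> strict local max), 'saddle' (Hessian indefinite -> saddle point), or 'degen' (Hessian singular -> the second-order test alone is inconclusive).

Compute the Hessian H = grad^2 f:
  H = [[-7, 2], [2, -4]]
Verify stationarity: grad f(x*) = H x* + g = (0, 0).
Eigenvalues of H: -8, -3.
Both eigenvalues < 0, so H is negative definite -> x* is a strict local max.

max


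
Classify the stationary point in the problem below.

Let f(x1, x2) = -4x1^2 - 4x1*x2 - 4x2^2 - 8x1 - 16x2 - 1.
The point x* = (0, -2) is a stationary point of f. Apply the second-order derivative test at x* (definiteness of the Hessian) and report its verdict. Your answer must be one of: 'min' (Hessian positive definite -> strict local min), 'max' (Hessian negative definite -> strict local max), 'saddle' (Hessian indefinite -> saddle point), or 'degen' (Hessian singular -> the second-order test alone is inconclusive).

Compute the Hessian H = grad^2 f:
  H = [[-8, -4], [-4, -8]]
Verify stationarity: grad f(x*) = H x* + g = (0, 0).
Eigenvalues of H: -12, -4.
Both eigenvalues < 0, so H is negative definite -> x* is a strict local max.

max


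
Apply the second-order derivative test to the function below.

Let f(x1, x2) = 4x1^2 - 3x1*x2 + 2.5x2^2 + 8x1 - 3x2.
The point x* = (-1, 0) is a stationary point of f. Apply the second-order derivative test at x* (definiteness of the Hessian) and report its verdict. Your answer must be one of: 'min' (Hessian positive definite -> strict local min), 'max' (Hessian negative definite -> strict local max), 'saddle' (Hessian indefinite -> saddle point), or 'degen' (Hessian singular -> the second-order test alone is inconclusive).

Compute the Hessian H = grad^2 f:
  H = [[8, -3], [-3, 5]]
Verify stationarity: grad f(x*) = H x* + g = (0, 0).
Eigenvalues of H: 3.1459, 9.8541.
Both eigenvalues > 0, so H is positive definite -> x* is a strict local min.

min


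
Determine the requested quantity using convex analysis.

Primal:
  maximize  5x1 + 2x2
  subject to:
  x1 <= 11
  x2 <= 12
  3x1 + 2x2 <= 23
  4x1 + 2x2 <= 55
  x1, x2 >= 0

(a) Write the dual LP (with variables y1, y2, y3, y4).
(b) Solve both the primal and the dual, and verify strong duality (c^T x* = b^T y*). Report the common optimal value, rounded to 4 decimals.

The standard primal-dual pair for 'max c^T x s.t. A x <= b, x >= 0' is:
  Dual:  min b^T y  s.t.  A^T y >= c,  y >= 0.

So the dual LP is:
  minimize  11y1 + 12y2 + 23y3 + 55y4
  subject to:
    y1 + 3y3 + 4y4 >= 5
    y2 + 2y3 + 2y4 >= 2
    y1, y2, y3, y4 >= 0

Solving the primal: x* = (7.6667, 0).
  primal value c^T x* = 38.3333.
Solving the dual: y* = (0, 0, 1.6667, 0).
  dual value b^T y* = 38.3333.
Strong duality: c^T x* = b^T y*. Confirmed.

38.3333


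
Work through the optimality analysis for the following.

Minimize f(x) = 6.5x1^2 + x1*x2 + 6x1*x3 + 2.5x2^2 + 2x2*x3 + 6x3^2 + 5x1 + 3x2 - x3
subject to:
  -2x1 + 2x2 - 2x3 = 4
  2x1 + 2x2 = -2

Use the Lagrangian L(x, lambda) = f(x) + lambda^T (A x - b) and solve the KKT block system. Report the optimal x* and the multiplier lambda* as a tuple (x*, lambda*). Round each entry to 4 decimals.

Form the Lagrangian:
  L(x, lambda) = (1/2) x^T Q x + c^T x + lambda^T (A x - b)
Stationarity (grad_x L = 0): Q x + c + A^T lambda = 0.
Primal feasibility: A x = b.

This gives the KKT block system:
  [ Q   A^T ] [ x     ]   [-c ]
  [ A    0  ] [ lambda ] = [ b ]

Solving the linear system:
  x*      = (-1.5, 0.5, 0)
  lambda* = (-4.5, 2.5)
  f(x*)   = 8.5

x* = (-1.5, 0.5, 0), lambda* = (-4.5, 2.5)


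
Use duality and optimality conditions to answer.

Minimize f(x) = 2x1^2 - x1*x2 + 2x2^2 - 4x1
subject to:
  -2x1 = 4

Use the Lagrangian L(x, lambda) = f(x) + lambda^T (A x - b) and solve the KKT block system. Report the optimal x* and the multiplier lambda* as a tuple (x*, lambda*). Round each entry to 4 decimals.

Form the Lagrangian:
  L(x, lambda) = (1/2) x^T Q x + c^T x + lambda^T (A x - b)
Stationarity (grad_x L = 0): Q x + c + A^T lambda = 0.
Primal feasibility: A x = b.

This gives the KKT block system:
  [ Q   A^T ] [ x     ]   [-c ]
  [ A    0  ] [ lambda ] = [ b ]

Solving the linear system:
  x*      = (-2, -0.5)
  lambda* = (-5.75)
  f(x*)   = 15.5

x* = (-2, -0.5), lambda* = (-5.75)


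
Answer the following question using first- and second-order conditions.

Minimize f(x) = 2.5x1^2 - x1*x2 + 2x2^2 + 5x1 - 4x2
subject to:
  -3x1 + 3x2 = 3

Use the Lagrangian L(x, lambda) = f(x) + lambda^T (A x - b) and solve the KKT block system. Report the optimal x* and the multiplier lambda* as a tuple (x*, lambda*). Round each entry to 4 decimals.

Form the Lagrangian:
  L(x, lambda) = (1/2) x^T Q x + c^T x + lambda^T (A x - b)
Stationarity (grad_x L = 0): Q x + c + A^T lambda = 0.
Primal feasibility: A x = b.

This gives the KKT block system:
  [ Q   A^T ] [ x     ]   [-c ]
  [ A    0  ] [ lambda ] = [ b ]

Solving the linear system:
  x*      = (-0.5714, 0.4286)
  lambda* = (0.5714)
  f(x*)   = -3.1429

x* = (-0.5714, 0.4286), lambda* = (0.5714)


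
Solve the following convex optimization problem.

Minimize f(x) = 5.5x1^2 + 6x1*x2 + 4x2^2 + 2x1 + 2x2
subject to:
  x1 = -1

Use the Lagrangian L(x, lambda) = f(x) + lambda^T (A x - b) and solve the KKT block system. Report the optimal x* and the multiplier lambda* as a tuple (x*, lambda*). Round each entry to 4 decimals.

Form the Lagrangian:
  L(x, lambda) = (1/2) x^T Q x + c^T x + lambda^T (A x - b)
Stationarity (grad_x L = 0): Q x + c + A^T lambda = 0.
Primal feasibility: A x = b.

This gives the KKT block system:
  [ Q   A^T ] [ x     ]   [-c ]
  [ A    0  ] [ lambda ] = [ b ]

Solving the linear system:
  x*      = (-1, 0.5)
  lambda* = (6)
  f(x*)   = 2.5

x* = (-1, 0.5), lambda* = (6)


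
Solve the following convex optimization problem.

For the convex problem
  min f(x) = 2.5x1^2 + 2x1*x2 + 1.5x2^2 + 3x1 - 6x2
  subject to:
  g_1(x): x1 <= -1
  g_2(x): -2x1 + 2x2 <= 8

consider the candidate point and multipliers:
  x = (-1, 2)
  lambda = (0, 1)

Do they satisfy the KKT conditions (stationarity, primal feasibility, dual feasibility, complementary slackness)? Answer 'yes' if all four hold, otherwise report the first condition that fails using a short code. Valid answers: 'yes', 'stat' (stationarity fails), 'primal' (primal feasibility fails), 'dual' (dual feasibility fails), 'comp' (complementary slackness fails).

Gradient of f: grad f(x) = Q x + c = (2, -2)
Constraint values g_i(x) = a_i^T x - b_i:
  g_1((-1, 2)) = 0
  g_2((-1, 2)) = -2
Stationarity residual: grad f(x) + sum_i lambda_i a_i = (0, 0)
  -> stationarity OK
Primal feasibility (all g_i <= 0): OK
Dual feasibility (all lambda_i >= 0): OK
Complementary slackness (lambda_i * g_i(x) = 0 for all i): FAILS

Verdict: the first failing condition is complementary_slackness -> comp.

comp


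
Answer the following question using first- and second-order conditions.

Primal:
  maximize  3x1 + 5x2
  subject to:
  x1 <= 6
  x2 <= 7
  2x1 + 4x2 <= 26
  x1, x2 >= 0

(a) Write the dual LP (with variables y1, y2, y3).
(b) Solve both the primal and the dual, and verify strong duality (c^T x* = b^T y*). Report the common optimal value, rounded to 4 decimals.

The standard primal-dual pair for 'max c^T x s.t. A x <= b, x >= 0' is:
  Dual:  min b^T y  s.t.  A^T y >= c,  y >= 0.

So the dual LP is:
  minimize  6y1 + 7y2 + 26y3
  subject to:
    y1 + 2y3 >= 3
    y2 + 4y3 >= 5
    y1, y2, y3 >= 0

Solving the primal: x* = (6, 3.5).
  primal value c^T x* = 35.5.
Solving the dual: y* = (0.5, 0, 1.25).
  dual value b^T y* = 35.5.
Strong duality: c^T x* = b^T y*. Confirmed.

35.5


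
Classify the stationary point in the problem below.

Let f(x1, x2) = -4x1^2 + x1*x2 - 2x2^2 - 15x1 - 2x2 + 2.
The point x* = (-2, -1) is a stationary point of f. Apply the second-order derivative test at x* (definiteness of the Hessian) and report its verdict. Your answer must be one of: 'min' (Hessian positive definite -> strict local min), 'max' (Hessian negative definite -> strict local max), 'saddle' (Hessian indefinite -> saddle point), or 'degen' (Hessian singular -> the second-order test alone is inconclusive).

Compute the Hessian H = grad^2 f:
  H = [[-8, 1], [1, -4]]
Verify stationarity: grad f(x*) = H x* + g = (0, 0).
Eigenvalues of H: -8.2361, -3.7639.
Both eigenvalues < 0, so H is negative definite -> x* is a strict local max.

max


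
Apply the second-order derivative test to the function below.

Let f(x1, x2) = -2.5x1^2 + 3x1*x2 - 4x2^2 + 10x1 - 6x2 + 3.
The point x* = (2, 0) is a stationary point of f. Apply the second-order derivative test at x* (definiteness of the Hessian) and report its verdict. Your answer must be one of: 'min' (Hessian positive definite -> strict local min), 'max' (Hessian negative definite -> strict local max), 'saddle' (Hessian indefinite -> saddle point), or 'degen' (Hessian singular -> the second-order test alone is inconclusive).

Compute the Hessian H = grad^2 f:
  H = [[-5, 3], [3, -8]]
Verify stationarity: grad f(x*) = H x* + g = (0, 0).
Eigenvalues of H: -9.8541, -3.1459.
Both eigenvalues < 0, so H is negative definite -> x* is a strict local max.

max


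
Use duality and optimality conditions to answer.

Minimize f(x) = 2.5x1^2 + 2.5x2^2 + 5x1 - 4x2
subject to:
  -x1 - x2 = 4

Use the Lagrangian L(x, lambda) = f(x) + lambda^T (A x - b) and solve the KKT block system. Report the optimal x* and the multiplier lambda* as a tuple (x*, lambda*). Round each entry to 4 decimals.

Form the Lagrangian:
  L(x, lambda) = (1/2) x^T Q x + c^T x + lambda^T (A x - b)
Stationarity (grad_x L = 0): Q x + c + A^T lambda = 0.
Primal feasibility: A x = b.

This gives the KKT block system:
  [ Q   A^T ] [ x     ]   [-c ]
  [ A    0  ] [ lambda ] = [ b ]

Solving the linear system:
  x*      = (-2.9, -1.1)
  lambda* = (-9.5)
  f(x*)   = 13.95

x* = (-2.9, -1.1), lambda* = (-9.5)


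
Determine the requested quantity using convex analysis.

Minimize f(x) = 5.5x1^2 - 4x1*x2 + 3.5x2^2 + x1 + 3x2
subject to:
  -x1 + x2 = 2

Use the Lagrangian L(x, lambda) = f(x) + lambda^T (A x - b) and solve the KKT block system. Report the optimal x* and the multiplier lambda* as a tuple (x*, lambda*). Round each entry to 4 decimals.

Form the Lagrangian:
  L(x, lambda) = (1/2) x^T Q x + c^T x + lambda^T (A x - b)
Stationarity (grad_x L = 0): Q x + c + A^T lambda = 0.
Primal feasibility: A x = b.

This gives the KKT block system:
  [ Q   A^T ] [ x     ]   [-c ]
  [ A    0  ] [ lambda ] = [ b ]

Solving the linear system:
  x*      = (-1, 1)
  lambda* = (-14)
  f(x*)   = 15

x* = (-1, 1), lambda* = (-14)


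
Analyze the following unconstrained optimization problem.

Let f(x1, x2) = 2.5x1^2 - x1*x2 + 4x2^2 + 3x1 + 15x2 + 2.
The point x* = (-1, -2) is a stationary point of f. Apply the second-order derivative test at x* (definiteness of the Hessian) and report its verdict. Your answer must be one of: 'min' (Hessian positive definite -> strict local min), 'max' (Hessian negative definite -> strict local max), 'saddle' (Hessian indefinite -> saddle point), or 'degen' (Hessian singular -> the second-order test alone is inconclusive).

Compute the Hessian H = grad^2 f:
  H = [[5, -1], [-1, 8]]
Verify stationarity: grad f(x*) = H x* + g = (0, 0).
Eigenvalues of H: 4.6972, 8.3028.
Both eigenvalues > 0, so H is positive definite -> x* is a strict local min.

min


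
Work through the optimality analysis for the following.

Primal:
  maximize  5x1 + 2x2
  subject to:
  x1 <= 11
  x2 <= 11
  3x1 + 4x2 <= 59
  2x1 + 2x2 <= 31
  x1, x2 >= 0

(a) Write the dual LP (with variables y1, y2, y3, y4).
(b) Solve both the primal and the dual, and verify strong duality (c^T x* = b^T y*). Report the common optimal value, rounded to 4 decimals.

The standard primal-dual pair for 'max c^T x s.t. A x <= b, x >= 0' is:
  Dual:  min b^T y  s.t.  A^T y >= c,  y >= 0.

So the dual LP is:
  minimize  11y1 + 11y2 + 59y3 + 31y4
  subject to:
    y1 + 3y3 + 2y4 >= 5
    y2 + 4y3 + 2y4 >= 2
    y1, y2, y3, y4 >= 0

Solving the primal: x* = (11, 4.5).
  primal value c^T x* = 64.
Solving the dual: y* = (3, 0, 0, 1).
  dual value b^T y* = 64.
Strong duality: c^T x* = b^T y*. Confirmed.

64


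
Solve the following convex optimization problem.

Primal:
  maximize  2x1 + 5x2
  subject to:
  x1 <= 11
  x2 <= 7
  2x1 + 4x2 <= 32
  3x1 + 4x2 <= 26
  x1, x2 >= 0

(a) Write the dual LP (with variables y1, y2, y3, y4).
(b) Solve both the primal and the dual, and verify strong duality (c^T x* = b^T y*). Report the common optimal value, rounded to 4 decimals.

The standard primal-dual pair for 'max c^T x s.t. A x <= b, x >= 0' is:
  Dual:  min b^T y  s.t.  A^T y >= c,  y >= 0.

So the dual LP is:
  minimize  11y1 + 7y2 + 32y3 + 26y4
  subject to:
    y1 + 2y3 + 3y4 >= 2
    y2 + 4y3 + 4y4 >= 5
    y1, y2, y3, y4 >= 0

Solving the primal: x* = (0, 6.5).
  primal value c^T x* = 32.5.
Solving the dual: y* = (0, 0, 0, 1.25).
  dual value b^T y* = 32.5.
Strong duality: c^T x* = b^T y*. Confirmed.

32.5


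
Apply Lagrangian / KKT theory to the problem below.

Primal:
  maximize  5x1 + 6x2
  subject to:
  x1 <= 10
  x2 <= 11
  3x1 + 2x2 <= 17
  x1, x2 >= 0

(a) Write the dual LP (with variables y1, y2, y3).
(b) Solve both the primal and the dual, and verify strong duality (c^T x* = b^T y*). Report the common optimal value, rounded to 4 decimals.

The standard primal-dual pair for 'max c^T x s.t. A x <= b, x >= 0' is:
  Dual:  min b^T y  s.t.  A^T y >= c,  y >= 0.

So the dual LP is:
  minimize  10y1 + 11y2 + 17y3
  subject to:
    y1 + 3y3 >= 5
    y2 + 2y3 >= 6
    y1, y2, y3 >= 0

Solving the primal: x* = (0, 8.5).
  primal value c^T x* = 51.
Solving the dual: y* = (0, 0, 3).
  dual value b^T y* = 51.
Strong duality: c^T x* = b^T y*. Confirmed.

51


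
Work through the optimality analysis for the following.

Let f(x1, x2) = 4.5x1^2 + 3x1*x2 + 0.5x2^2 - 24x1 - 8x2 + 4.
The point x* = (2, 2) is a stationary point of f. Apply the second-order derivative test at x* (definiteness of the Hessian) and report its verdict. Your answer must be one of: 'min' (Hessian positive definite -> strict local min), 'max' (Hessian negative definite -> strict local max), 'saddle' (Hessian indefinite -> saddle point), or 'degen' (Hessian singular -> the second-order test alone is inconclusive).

Compute the Hessian H = grad^2 f:
  H = [[9, 3], [3, 1]]
Verify stationarity: grad f(x*) = H x* + g = (0, 0).
Eigenvalues of H: 0, 10.
H has a zero eigenvalue (singular; positive semidefinite but not definite), so H is neither positive definite, negative definite, nor indefinite. The second-order test alone is inconclusive -> degen.
(Indeed, f is constant along the null direction of H through x*, so x* is not a strict local extremum.)

degen


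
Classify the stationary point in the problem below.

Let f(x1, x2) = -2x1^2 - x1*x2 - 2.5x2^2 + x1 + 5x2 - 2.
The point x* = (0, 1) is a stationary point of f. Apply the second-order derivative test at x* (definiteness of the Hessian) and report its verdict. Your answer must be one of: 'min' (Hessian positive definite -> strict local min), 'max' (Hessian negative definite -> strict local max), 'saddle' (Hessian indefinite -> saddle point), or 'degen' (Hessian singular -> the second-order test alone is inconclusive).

Compute the Hessian H = grad^2 f:
  H = [[-4, -1], [-1, -5]]
Verify stationarity: grad f(x*) = H x* + g = (0, 0).
Eigenvalues of H: -5.618, -3.382.
Both eigenvalues < 0, so H is negative definite -> x* is a strict local max.

max


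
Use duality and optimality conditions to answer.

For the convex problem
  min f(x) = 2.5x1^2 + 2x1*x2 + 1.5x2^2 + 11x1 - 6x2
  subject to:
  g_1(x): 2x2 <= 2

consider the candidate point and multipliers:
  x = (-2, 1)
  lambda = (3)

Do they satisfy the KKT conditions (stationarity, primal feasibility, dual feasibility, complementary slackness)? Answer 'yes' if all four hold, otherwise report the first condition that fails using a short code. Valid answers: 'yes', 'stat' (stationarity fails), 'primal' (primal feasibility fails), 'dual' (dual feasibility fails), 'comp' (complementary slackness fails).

Gradient of f: grad f(x) = Q x + c = (3, -7)
Constraint values g_i(x) = a_i^T x - b_i:
  g_1((-2, 1)) = 0
Stationarity residual: grad f(x) + sum_i lambda_i a_i = (3, -1)
  -> stationarity FAILS
Primal feasibility (all g_i <= 0): OK
Dual feasibility (all lambda_i >= 0): OK
Complementary slackness (lambda_i * g_i(x) = 0 for all i): OK

Verdict: the first failing condition is stationarity -> stat.

stat


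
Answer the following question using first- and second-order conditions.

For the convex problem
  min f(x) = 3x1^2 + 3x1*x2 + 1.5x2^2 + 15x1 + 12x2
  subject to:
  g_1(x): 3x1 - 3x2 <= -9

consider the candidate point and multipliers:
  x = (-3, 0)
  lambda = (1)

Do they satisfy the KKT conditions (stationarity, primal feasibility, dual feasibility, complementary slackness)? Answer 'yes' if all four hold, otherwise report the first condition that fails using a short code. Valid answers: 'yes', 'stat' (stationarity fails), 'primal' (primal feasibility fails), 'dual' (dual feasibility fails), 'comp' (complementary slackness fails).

Gradient of f: grad f(x) = Q x + c = (-3, 3)
Constraint values g_i(x) = a_i^T x - b_i:
  g_1((-3, 0)) = 0
Stationarity residual: grad f(x) + sum_i lambda_i a_i = (0, 0)
  -> stationarity OK
Primal feasibility (all g_i <= 0): OK
Dual feasibility (all lambda_i >= 0): OK
Complementary slackness (lambda_i * g_i(x) = 0 for all i): OK

Verdict: yes, KKT holds.

yes


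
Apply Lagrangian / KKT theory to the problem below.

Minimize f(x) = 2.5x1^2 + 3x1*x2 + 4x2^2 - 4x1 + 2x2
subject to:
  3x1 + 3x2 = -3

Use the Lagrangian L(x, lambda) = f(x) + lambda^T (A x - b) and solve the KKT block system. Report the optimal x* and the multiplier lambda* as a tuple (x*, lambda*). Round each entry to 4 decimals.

Form the Lagrangian:
  L(x, lambda) = (1/2) x^T Q x + c^T x + lambda^T (A x - b)
Stationarity (grad_x L = 0): Q x + c + A^T lambda = 0.
Primal feasibility: A x = b.

This gives the KKT block system:
  [ Q   A^T ] [ x     ]   [-c ]
  [ A    0  ] [ lambda ] = [ b ]

Solving the linear system:
  x*      = (0.1429, -1.1429)
  lambda* = (2.2381)
  f(x*)   = 1.9286

x* = (0.1429, -1.1429), lambda* = (2.2381)


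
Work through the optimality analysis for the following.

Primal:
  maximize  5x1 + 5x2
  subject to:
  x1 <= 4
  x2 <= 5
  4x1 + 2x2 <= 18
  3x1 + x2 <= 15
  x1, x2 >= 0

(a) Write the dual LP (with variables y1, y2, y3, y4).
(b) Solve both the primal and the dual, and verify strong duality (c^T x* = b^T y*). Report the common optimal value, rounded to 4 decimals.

The standard primal-dual pair for 'max c^T x s.t. A x <= b, x >= 0' is:
  Dual:  min b^T y  s.t.  A^T y >= c,  y >= 0.

So the dual LP is:
  minimize  4y1 + 5y2 + 18y3 + 15y4
  subject to:
    y1 + 4y3 + 3y4 >= 5
    y2 + 2y3 + y4 >= 5
    y1, y2, y3, y4 >= 0

Solving the primal: x* = (2, 5).
  primal value c^T x* = 35.
Solving the dual: y* = (0, 2.5, 1.25, 0).
  dual value b^T y* = 35.
Strong duality: c^T x* = b^T y*. Confirmed.

35


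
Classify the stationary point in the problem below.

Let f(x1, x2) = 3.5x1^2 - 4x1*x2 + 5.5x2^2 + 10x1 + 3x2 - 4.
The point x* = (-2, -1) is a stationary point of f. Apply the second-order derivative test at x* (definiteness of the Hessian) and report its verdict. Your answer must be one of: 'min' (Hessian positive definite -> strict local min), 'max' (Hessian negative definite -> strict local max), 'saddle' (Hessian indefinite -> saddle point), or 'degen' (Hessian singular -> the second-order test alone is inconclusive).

Compute the Hessian H = grad^2 f:
  H = [[7, -4], [-4, 11]]
Verify stationarity: grad f(x*) = H x* + g = (0, 0).
Eigenvalues of H: 4.5279, 13.4721.
Both eigenvalues > 0, so H is positive definite -> x* is a strict local min.

min


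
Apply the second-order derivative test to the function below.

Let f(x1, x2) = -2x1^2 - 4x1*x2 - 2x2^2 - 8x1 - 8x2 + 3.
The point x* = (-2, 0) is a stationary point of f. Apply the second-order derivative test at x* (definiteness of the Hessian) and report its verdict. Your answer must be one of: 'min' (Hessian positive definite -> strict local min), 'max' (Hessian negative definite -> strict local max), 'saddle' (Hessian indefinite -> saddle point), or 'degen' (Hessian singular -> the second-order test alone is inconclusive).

Compute the Hessian H = grad^2 f:
  H = [[-4, -4], [-4, -4]]
Verify stationarity: grad f(x*) = H x* + g = (0, 0).
Eigenvalues of H: -8, 0.
H has a zero eigenvalue (singular; negative semidefinite but not definite), so H is neither positive definite, negative definite, nor indefinite. The second-order test alone is inconclusive -> degen.
(Indeed, f is constant along the null direction of H through x*, so x* is not a strict local extremum.)

degen


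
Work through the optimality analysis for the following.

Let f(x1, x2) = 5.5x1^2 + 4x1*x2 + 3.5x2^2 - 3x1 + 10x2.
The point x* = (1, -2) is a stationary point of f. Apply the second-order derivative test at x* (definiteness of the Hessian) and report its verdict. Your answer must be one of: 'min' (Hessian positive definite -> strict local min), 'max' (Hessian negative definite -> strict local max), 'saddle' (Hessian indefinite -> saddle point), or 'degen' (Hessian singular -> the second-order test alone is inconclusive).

Compute the Hessian H = grad^2 f:
  H = [[11, 4], [4, 7]]
Verify stationarity: grad f(x*) = H x* + g = (0, 0).
Eigenvalues of H: 4.5279, 13.4721.
Both eigenvalues > 0, so H is positive definite -> x* is a strict local min.

min


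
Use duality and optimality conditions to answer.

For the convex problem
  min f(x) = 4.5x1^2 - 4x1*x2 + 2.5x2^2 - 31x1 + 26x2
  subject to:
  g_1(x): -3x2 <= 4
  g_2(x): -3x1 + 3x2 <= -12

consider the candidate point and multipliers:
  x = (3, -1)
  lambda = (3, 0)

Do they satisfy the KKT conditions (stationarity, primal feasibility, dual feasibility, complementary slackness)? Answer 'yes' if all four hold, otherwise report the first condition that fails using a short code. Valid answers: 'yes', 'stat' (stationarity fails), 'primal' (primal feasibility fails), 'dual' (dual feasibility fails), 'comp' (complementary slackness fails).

Gradient of f: grad f(x) = Q x + c = (0, 9)
Constraint values g_i(x) = a_i^T x - b_i:
  g_1((3, -1)) = -1
  g_2((3, -1)) = 0
Stationarity residual: grad f(x) + sum_i lambda_i a_i = (0, 0)
  -> stationarity OK
Primal feasibility (all g_i <= 0): OK
Dual feasibility (all lambda_i >= 0): OK
Complementary slackness (lambda_i * g_i(x) = 0 for all i): FAILS

Verdict: the first failing condition is complementary_slackness -> comp.

comp


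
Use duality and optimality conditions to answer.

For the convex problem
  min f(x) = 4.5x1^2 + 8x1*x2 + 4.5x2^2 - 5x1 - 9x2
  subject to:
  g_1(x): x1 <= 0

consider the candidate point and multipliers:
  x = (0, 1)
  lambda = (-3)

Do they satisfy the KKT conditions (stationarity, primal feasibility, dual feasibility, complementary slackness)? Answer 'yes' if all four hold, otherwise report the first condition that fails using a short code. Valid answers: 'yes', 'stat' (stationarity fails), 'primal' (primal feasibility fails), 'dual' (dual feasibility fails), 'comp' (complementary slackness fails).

Gradient of f: grad f(x) = Q x + c = (3, 0)
Constraint values g_i(x) = a_i^T x - b_i:
  g_1((0, 1)) = 0
Stationarity residual: grad f(x) + sum_i lambda_i a_i = (0, 0)
  -> stationarity OK
Primal feasibility (all g_i <= 0): OK
Dual feasibility (all lambda_i >= 0): FAILS
Complementary slackness (lambda_i * g_i(x) = 0 for all i): OK

Verdict: the first failing condition is dual_feasibility -> dual.

dual
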